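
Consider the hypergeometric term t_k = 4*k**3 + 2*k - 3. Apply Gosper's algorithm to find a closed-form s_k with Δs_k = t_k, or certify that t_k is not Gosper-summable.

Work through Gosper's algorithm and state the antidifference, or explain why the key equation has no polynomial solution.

t_(k+1)/t_k = (2*k + 4*(k + 1)**3 - 1)/(4*k**3 + 2*k - 3).
Normal form (A,B,C) = (1, 1, k**3 + k/2 - 3/4).
f must satisfy (1)·f(k+1) − (1)·f(k) = k**3 + k/2 - 3/4.
Bound: deg f ≤ 4.
Coefficient equations give f(k) = k*(k - 2)*(k**2 + 2)/4.
Get s_k = R·t_k = k*(k**3 - 2*k**2 + 2*k - 4) with R(k) = B(k−1)f(k)/C(k) = k*(k - 2)*(k**2 + 2)/(4*k**3 + 2*k - 3).
Check: Δs_k = 4*k**3 + 2*k - 3. ✓

s_k = k*(k**3 - 2*k**2 + 2*k - 4)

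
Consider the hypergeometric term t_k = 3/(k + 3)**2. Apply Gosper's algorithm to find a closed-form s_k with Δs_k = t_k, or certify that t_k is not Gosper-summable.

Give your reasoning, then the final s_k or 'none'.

The ratio is (k + 3)**2/(k + 4)**2.
So A=k**2 + 6*k + 9 and B=k**2 + 8*k + 16, with C=1.
Set up (k**2 + 6*k + 9)·f(k+1) − (k**2 + 6*k + 9)·f(k) − (1) = 0.
Degrees (2,2,0) ⇒ d ≤ 0.
f = c0 ⇒ A·f(k+1) − B(k−1)·f(k) − C = -1. The system {-1 = 0} is inconsistent; no antidifference.

not Gosper-summable; s_k does not exist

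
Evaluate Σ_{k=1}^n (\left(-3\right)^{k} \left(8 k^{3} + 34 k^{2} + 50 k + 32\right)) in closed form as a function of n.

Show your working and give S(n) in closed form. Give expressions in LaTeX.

The ratio is 3*(-4*k**3 - 29*k**2 - 71*k - 62)/(4*k**3 + 17*k**2 + 25*k + 16).
Gosper form: A/B · C(k+1)/C(k) with A=-3, B=1, C=k**3 + 17*k**2/4 + 25*k/4 + 4.
Solve (-3)·f(k+1) − (1)·f(k) = k**3 + 17*k**2/4 + 25*k/4 + 4.
Bound: deg f ≤ 3.
Coefficient equations give f(k) = -(k**3 + 2*k**2 + k + 1)/4.
Certificate R = B(k−1)f/C = -(k**3 + 2*k**2 + k + 1)/(4*k**3 + 17*k**2 + 25*k + 16) gives s_k = -2*(-3)**k*(k**3 + 2*k**2 + k + 1).
Check: Δs_k = (-3)**k*(8*k**3 + 34*k**2 + 50*k + 32). ✓
Evaluate: s_(n+1) = 6*(-3)**n*(n**3 + 5*n**2 + 8*n + 5); subtract s_(1) = 30 ⇒ S(n) = 6*(-3)**n*n**3 + 30*(-3)**n*n**2 + 48*(-3)**n*n + 30*(-3)**n - 30.

S(n) = 6 \left(-3\right)^{n} n^{3} + 30 \left(-3\right)^{n} n^{2} + 48 \left(-3\right)^{n} n + 30 \left(-3\right)^{n} - 30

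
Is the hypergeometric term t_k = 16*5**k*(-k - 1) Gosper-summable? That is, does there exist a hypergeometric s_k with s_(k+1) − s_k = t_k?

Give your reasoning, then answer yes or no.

Step 1: r(k) = 5*(k + 2)/(k + 1).
Take A(k)=5, B(k)=1, C(k)=k + 1.
f must satisfy (5)·f(k+1) − (1)·f(k) = k + 1.
d = 1 from the (0,0,1) case.
Coefficient equations give f(k) = (4*k - 1)/16.
Get s_k = R·t_k = 5**k*(1 - 4*k) with R(k) = B(k−1)f(k)/C(k) = (4*k - 1)/(16*(k + 1)).
Check: Δs_k = 16*5**k*(-k - 1). ✓

Yes. s_k = 5**k*(1 - 4*k).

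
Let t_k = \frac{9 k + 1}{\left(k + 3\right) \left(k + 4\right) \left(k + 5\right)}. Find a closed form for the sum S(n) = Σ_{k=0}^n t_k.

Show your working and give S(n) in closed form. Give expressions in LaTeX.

Ratio r(k) = (k + 3)*(9*k + 10)/((k + 6)*(9*k + 1)).
So A=k + 3 and B=k + 6, with C=k + 1/9.
Set up (k + 3)·f(k+1) − (k + 5)·f(k) − (k + 1/9) = 0.
Bound: deg f ≤ 2.
A polynomial solution: f(k) = k*(7*k - 5)/54.
R(k) = B(k−1)·f(k)/C(k) = k*(k + 5)*(7*k - 5)/(6*(9*k + 1)); s_k = R·t_k = k*(7*k - 5)/(6*(k + 3)*(k + 4)).
Check: Δs_k = (9*k + 1)/(k**3 + 12*k**2 + 47*k + 60). ✓
Σ_(k=0)^n t_k = s_(n+1) − s_(0) = ((7*n**2 + 9*n + 2)/(6*(n**2 + 9*n + 20))) − (0), i.e. (7*n**2 + 9*n + 2)/(6*(n**2 + 9*n + 20)).

S(n) = \frac{7 n^{2} + 9 n + 2}{6 \left(n^{2} + 9 n + 20\right)}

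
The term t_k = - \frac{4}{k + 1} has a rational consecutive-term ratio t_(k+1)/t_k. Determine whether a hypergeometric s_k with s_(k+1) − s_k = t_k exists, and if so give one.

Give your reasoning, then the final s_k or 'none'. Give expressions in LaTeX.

Step 1: r(k) = (k + 1)/(k + 2).
So A=k + 1 and B=k + 2, with C=1.
Solve (k + 1)·f(k+1) − (k + 1)·f(k) = 1.
Bound: deg f ≤ 0.
f = c0 ⇒ A·f(k+1) − B(k−1)·f(k) − C = -1. The system {-1 = 0} is inconsistent; no antidifference.

no hypergeometric antidifference exists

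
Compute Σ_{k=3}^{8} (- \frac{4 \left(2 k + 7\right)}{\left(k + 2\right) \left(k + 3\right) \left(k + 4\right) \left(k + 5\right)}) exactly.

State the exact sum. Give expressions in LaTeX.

Σ = -432/5005

Ratio r(k) = (k + 2)*(2*k + 9)/((k + 6)*(2*k + 7)).
So A=k + 2 and B=k + 6, with C=k + 7/2.
Key eq: (k + 2)·f(k+1) = (k + 5)·f(k) + (k + 7/2).
From deg A=1, deg B=1, deg C=1: d=3.
Solving with deg f ≤ 3: f(k) = k*(k + 3)*(k + 6)/16.
R(k) = B(k−1)·f(k)/C(k) = k*(k + 3)*(k + 5)*(k + 6)/(8*(2*k + 7)); s_k = R·t_k = k*(-k - 6)/(2*(k**2 + 6*k + 8)).
Verify: 4*(-2*k - 7)/(k**4 + 14*k**3 + 71*k**2 + 154*k + 120) matches t_k.
Evaluate s at k=9 and k=3: -135/286 and -27/70; difference -432/5005.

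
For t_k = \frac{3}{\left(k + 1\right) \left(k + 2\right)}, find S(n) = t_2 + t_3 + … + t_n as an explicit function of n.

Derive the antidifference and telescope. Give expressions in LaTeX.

S(n) = \frac{n - 1}{n + 2}

The ratio is (k + 1)/(k + 3).
Normal form (A,B,C) = (k + 1, k + 3, 1).
f must satisfy (k + 1)·f(k+1) − (k + 2)·f(k) = 1.
deg f ≤ 1 (via 1,1,0).
Solving with deg f ≤ 1: f(k) = k.
Then R = B(k−1)f/C = k*(k + 2), so s_k = R(k)·t_k = 3*k/(k + 1).
Δs = 3/(k**2 + 3*k + 2), as required.
Evaluate: s_(n+1) = 3*(n + 1)/(n + 2); subtract s_(2) = 2 ⇒ S(n) = (n - 1)/(n + 2).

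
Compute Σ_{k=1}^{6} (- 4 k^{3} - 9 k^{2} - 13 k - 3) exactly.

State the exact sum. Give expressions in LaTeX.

Compute t_(k+1)/t_k: get (4*k**3 + 21*k**2 + 43*k + 29)/(4*k**3 + 9*k**2 + 13*k + 3).
So A=1 and B=1, with C=k**3 + 9*k**2/4 + 13*k/4 + 3/4.
Set up (1)·f(k+1) − (1)·f(k) − (k**3 + 9*k**2/4 + 13*k/4 + 3/4) = 0.
Bound: deg f ≤ 4.
A polynomial solution: f(k) = k*(k**3 + k**2 + 3*k - 2)/4.
R(k) = B(k−1)·f(k)/C(k) = k*(k**3 + k**2 + 3*k - 2)/(4*k**3 + 9*k**2 + 13*k + 3); s_k = R·t_k = k*(-k**3 - k**2 - 3*k + 2).
Δs = -4*k**3 - 9*k**2 - 13*k - 3, as required.
Sum = s_(7) − s_(1); s_(7) = -2877, s_(1) = -3 ⇒ -2874.

Σ = -2874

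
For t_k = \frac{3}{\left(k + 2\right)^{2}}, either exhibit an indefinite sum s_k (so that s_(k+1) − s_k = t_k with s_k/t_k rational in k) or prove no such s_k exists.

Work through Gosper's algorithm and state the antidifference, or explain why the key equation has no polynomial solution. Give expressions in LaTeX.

t_(k+1)/t_k = (k + 2)**2/(k + 3)**2.
Gosper form: A/B · C(k+1)/C(k) with A=k**2 + 4*k + 4, B=k**2 + 6*k + 9, C=1.
Solve (k**2 + 4*k + 4)·f(k+1) − (k**2 + 4*k + 4)·f(k) = 1.
Degrees (2,2,0) ⇒ d ≤ 0.
Write f(k) = c0. Then LHS − RHS = -1, requiring -1 = 0: contradictory. No certificate.

not Gosper-summable; s_k does not exist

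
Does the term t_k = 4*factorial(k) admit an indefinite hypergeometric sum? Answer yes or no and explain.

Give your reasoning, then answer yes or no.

Ratio r(k) = k + 1.
Take A(k)=k + 1, B(k)=1, C(k)=1.
Key eq: (k + 1)·f(k+1) = (1)·f(k) + (1).
From deg A=1, deg B=0, deg C=0: d=-1.
Bound -1 < 0, so the key equation has no polynomial solution.

No; the degree bound rules out any f.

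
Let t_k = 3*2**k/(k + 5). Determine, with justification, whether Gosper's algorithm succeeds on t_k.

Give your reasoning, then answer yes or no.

The ratio is 2*(k + 5)/(k + 6).
A = 2*k + 10, B = k + 6, C = 1.
Set up (2*k + 10)·f(k+1) − (k + 5)·f(k) − (1) = 0.
Degrees (1,1,0) ⇒ d ≤ -1.
deg f ≤ -1 is impossible — no certificate.

No — t_k has no hypergeometric antidifference.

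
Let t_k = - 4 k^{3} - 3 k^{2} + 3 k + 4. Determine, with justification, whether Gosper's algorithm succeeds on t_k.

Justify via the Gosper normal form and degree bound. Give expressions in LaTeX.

Yes. s_k = k \left(- k^{3} + k^{2} + 2 k + 2\right).

r(k) = k*(4*k**2 + 15*k + 15)/(4*k**3 + 3*k**2 - 3*k - 4) after simplifying.
Gosper form: A/B · C(k+1)/C(k) with A=1, B=1, C=k**3 + 3*k**2/4 - 3*k/4 - 1.
Key eq: (1)·f(k+1) = (1)·f(k) + (k**3 + 3*k**2/4 - 3*k/4 - 1).
Degrees (0,0,3) ⇒ d ≤ 4.
Match coefficients ⇒ f(k) = k*(k**3 - k**2 - 2*k - 2)/4.
R(k) = B(k−1)·f(k)/C(k) = k*(k**3 - k**2 - 2*k - 2)/((k - 1)*(4*k**2 + 7*k + 4)); s_k = R·t_k = k*(-k**3 + k**2 + 2*k + 2).
s_(k+1) − s_k = -4*k**3 - 3*k**2 + 3*k + 4 = t_k.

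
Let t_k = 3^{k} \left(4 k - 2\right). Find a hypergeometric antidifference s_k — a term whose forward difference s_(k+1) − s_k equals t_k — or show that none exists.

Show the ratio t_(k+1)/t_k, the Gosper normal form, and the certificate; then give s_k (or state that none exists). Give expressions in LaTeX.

The ratio is 3*(2*k + 1)/(2*k - 1).
Factor: A=3; B=1; C=k - 1/2.
f must satisfy (3)·f(k+1) − (1)·f(k) = k - 1/2.
deg f ≤ 1 (via 0,0,1).
Solve for f: f(k) = (k - 2)/2 (degree 1 ≤ 1).
Then R = B(k−1)f/C = (k - 2)/(2*k - 1), so s_k = R(k)·t_k = 2*3**k*(k - 2).
s_(k+1) − s_k = 3**k*(4*k - 2) = t_k.

s_k = 2 \cdot 3^{k} \left(k - 2\right)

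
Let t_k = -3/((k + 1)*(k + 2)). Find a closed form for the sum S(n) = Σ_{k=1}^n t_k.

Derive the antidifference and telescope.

S(n) = -3*n/(2*n + 4)

Step 1: r(k) = (k + 1)/(k + 3).
Gosper form: A/B · C(k+1)/C(k) with A=k + 1, B=k + 3, C=1.
Set up (k + 1)·f(k+1) − (k + 2)·f(k) − (1) = 0.
d = 1 from the (1,1,0) case.
A polynomial solution: f(k) = k.
Certificate R = B(k−1)f/C = k*(k + 2) gives s_k = -3*k/(k + 1).
Check: Δs_k = -3/(k**2 + 3*k + 2). ✓
Telescope: S(n) = s_(n+1) − s_(1) = 3*(-n - 1)/(n + 2) − (-3/2) = -3*n/(2*n + 4).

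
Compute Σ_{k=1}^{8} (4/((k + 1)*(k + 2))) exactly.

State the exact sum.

Compute t_(k+1)/t_k: get (k + 1)/(k + 3).
Factor: A=k + 1; B=k + 3; C=1.
Key eq: (k + 1)·f(k+1) = (k + 2)·f(k) + (1).
Degrees (1,1,0) ⇒ d ≤ 1.
Solving with deg f ≤ 1: f(k) = k.
Certificate R = B(k−1)f/C = k*(k + 2) gives s_k = 4*k/(k + 1).
Check: Δs_k = 4/(k**2 + 3*k + 2). ✓
Telescoping: Σ = s_(9) − s_(1) = 18/5 − (2) = 8/5.

Σ = 8/5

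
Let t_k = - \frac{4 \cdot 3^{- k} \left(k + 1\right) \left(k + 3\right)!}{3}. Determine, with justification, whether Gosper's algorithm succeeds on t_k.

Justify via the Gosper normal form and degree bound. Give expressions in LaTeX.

Ratio r(k) = (k + 2)*(k + 4)/(3*(k + 1)).
Gosper form: A/B · C(k+1)/C(k) with A=k/3 + 4/3, B=1, C=k + 1.
Solve (k/3 + 4/3)·f(k+1) − (1)·f(k) = k + 1.
Degrees (1,0,1) ⇒ d ≤ 0.
Solving with deg f ≤ 0: f(k) = 3.
R(k) = B(k−1)·f(k)/C(k) = 3/(k + 1); s_k = R·t_k = -4*factorial(k + 3)/3**k.
Δs = -4*(k + 1)*factorial(k + 3)/(3*3**k), as required.

Yes. s_k = - 4 \cdot 3^{- k} \left(k + 3\right)!.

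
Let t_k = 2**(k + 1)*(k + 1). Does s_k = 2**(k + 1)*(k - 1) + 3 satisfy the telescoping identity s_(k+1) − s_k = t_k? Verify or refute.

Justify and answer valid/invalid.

s_(k+1) = 2**(k + 2)*k + 3
s_(k+1) − s_k = 2**(k + 1)*(k + 1)
(s_(k+1) − s_k) − t_k = 0

Valid — Δs_k = t_k.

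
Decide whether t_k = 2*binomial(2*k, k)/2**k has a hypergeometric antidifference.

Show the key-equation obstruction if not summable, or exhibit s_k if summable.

No — t_k has no hypergeometric antidifference.

Ratio r(k) = (2*k + 1)/(k + 1).
A = 2*k + 1, B = k + 1, C = 1.
Key eq: (2*k + 1)·f(k+1) = (k)·f(k) + (1).
d = -1 from the (1,1,0) case.
deg f ≤ -1 is impossible — no certificate.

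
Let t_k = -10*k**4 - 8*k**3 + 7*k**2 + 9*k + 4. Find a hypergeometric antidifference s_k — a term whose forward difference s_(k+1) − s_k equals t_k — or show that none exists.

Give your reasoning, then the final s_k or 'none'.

r(k) = (10*k**4 + 48*k**3 + 77*k**2 + 41*k - 2)/(10*k**4 + 8*k**3 - 7*k**2 - 9*k - 4) after simplifying.
A = 1, B = 1, C = k**4 + 4*k**3/5 - 7*k**2/10 - 9*k/10 - 2/5.
Set up (1)·f(k+1) − (1)·f(k) − (k**4 + 4*k**3/5 - 7*k**2/10 - 9*k/10 - 2/5) = 0.
From deg A=0, deg B=0, deg C=4: d=5.
Solve for f: f(k) = k*(k + 1)*(2*k**3 - 5*k**2 + 2*k - 1)/10 (degree 5 ≤ 5).
Certificate R = B(k−1)f/C = k*(2*k**3 - 5*k**2 + 2*k - 1)/(10*k**3 - 2*k**2 - 5*k - 4) gives s_k = k*(-2*k**4 + 3*k**3 + 3*k**2 - k + 1).
Check: Δs_k = -10*k**4 - 8*k**3 + 7*k**2 + 9*k + 4. ✓

s_k = k*(-2*k**4 + 3*k**3 + 3*k**2 - k + 1)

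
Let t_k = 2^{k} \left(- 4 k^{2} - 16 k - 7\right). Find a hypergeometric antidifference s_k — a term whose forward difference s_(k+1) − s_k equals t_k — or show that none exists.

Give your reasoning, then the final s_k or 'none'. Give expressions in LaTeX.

s_k = 2^{k} \left(1 - 4 k^{2}\right)

r(k) = 2*(4*k**2 + 24*k + 27)/(4*k**2 + 16*k + 7) after simplifying.
Normal form (A,B,C) = (2, 1, k**2 + 4*k + 7/4).
f must satisfy (2)·f(k+1) − (1)·f(k) = k**2 + 4*k + 7/4.
Degrees (0,0,2) ⇒ d ≤ 2.
Coefficient equations give f(k) = (2*k - 1)*(2*k + 1)/4.
Then R = B(k−1)f/C = (2*k - 1)/(2*k + 7), so s_k = R(k)·t_k = 2**k*(1 - 4*k**2).
Δs = 2**k*(-4*k**2 - 16*k - 7), as required.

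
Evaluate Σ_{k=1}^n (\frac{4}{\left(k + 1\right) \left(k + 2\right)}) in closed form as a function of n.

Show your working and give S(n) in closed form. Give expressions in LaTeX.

S(n) = \frac{2 n}{n + 2}

The ratio is (k + 1)/(k + 3).
Gosper form: A/B · C(k+1)/C(k) with A=k + 1, B=k + 3, C=1.
Set up (k + 1)·f(k+1) − (k + 2)·f(k) − (1) = 0.
d = 1 from the (1,1,0) case.
Match coefficients ⇒ f(k) = k.
Certificate R = B(k−1)f/C = k*(k + 2) gives s_k = 4*k/(k + 1).
Verify: 4/(k**2 + 3*k + 2) matches t_k.
Σ_(k=1)^n t_k = s_(n+1) − s_(1) = (4*(n + 1)/(n + 2)) − (2), i.e. 2*n/(n + 2).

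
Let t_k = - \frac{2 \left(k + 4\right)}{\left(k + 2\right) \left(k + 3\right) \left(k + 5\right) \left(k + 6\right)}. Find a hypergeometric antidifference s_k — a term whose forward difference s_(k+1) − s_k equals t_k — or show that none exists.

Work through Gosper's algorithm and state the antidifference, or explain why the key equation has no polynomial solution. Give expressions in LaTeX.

s_k = \frac{k \left(- k - 7\right)}{10 \left(k^{2} + 7 k + 10\right)}

t_(k+1)/t_k = (k + 2)*(k + 5)**2/((k + 4)**2*(k + 7)).
A = k + 2, B = k + 7, C = k**2 + 8*k + 16.
Set up (k + 2)·f(k+1) − (k + 6)·f(k) − (k**2 + 8*k + 16) = 0.
Degrees (1,1,2) ⇒ d ≤ 4.
Match coefficients ⇒ f(k) = k*(k + 3)*(k + 4)*(k + 7)/20.
So s_k = (B(k−1)f/C)·t_k = (k*(k + 3)*(k + 6)*(k + 7)/(20*(k + 4)))·t_k = k*(-k - 7)/(10*(k**2 + 7*k + 10)).
s_(k+1) − s_k = 2*(-k - 4)/(k**4 + 16*k**3 + 91*k**2 + 216*k + 180) = t_k.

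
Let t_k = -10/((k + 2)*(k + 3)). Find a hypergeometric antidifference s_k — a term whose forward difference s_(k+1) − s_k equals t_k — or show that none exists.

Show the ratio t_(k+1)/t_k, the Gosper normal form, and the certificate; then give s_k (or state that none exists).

s_k = -5*k/(k + 2)

r(k) = (k + 2)/(k + 4) after simplifying.
Take A(k)=k + 2, B(k)=k + 4, C(k)=1.
Key eq: (k + 2)·f(k+1) = (k + 3)·f(k) + (1).
d = 1 from the (1,1,0) case.
Solve for f: f(k) = k/2 (degree 1 ≤ 1).
Then R = B(k−1)f/C = k*(k + 3)/2, so s_k = R(k)·t_k = -5*k/(k + 2).
Check: Δs_k = -10/(k**2 + 5*k + 6). ✓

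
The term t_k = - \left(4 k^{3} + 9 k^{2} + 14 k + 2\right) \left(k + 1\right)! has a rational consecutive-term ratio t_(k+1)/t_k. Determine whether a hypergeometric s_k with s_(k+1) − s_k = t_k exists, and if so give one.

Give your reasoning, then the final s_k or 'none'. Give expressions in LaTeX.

s_k = - k \left(4 k - 3\right) \left(k + 1\right)!

t_(k+1)/t_k = (4*k**4 + 29*k**3 + 86*k**2 + 117*k + 58)/(4*k**3 + 9*k**2 + 14*k + 2).
Normal form (A,B,C) = (k + 2, 1, k**3 + 9*k**2/4 + 7*k/2 + 1/2).
Need (k + 2)·f(k+1) − (1)·f(k) = k**3 + 9*k**2/4 + 7*k/2 + 1/2.
Degrees (1,0,3) ⇒ d ≤ 2.
Coefficient equations give f(k) = k*(4*k - 3)/4.
Certificate R = B(k−1)f/C = k*(4*k - 3)/(4*k**3 + 9*k**2 + 14*k + 2) gives s_k = -k*(4*k - 3)*factorial(k + 1).
s_(k+1) − s_k = -(4*k**3 + 9*k**2 + 14*k + 2)*factorial(k + 1) = t_k.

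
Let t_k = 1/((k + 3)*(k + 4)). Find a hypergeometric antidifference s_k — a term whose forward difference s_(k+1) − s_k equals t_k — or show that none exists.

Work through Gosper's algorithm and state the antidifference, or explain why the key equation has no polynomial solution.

Compute t_(k+1)/t_k: get (k + 3)/(k + 5).
Take A(k)=k + 3, B(k)=k + 5, C(k)=1.
f must satisfy (k + 3)·f(k+1) − (k + 4)·f(k) = 1.
Bound: deg f ≤ 1.
Match coefficients ⇒ f(k) = k/3.
Certificate R = B(k−1)f/C = k*(k + 4)/3 gives s_k = k/(3*(k + 3)).
Check: Δs_k = 1/(k**2 + 7*k + 12). ✓

s_k = k/(3*(k + 3))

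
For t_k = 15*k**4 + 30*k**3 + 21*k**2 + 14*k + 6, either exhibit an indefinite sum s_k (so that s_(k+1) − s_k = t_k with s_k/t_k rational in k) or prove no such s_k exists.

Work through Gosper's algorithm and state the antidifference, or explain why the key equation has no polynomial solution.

Step 1: r(k) = (15*k**4 + 90*k**3 + 201*k**2 + 206*k + 86)/(15*k**4 + 30*k**3 + 21*k**2 + 14*k + 6).
Normal form (A,B,C) = (1, 1, k**4 + 2*k**3 + 7*k**2/5 + 14*k/15 + 2/5).
Key eq: (1)·f(k+1) = (1)·f(k) + (k**4 + 2*k**3 + 7*k**2/5 + 14*k/15 + 2/5).
deg f ≤ 5 (via 0,0,4).
Solving with deg f ≤ 5: f(k) = k*(3*k**4 - 3*k**2 + 4*k + 2)/15.
So s_k = (B(k−1)f/C)·t_k = (k*(3*k**4 - 3*k**2 + 4*k + 2)/(15*k**4 + 30*k**3 + 21*k**2 + 14*k + 6))·t_k = k*(3*k**4 - 3*k**2 + 4*k + 2).
s_(k+1) − s_k = 15*k**4 + 30*k**3 + 21*k**2 + 14*k + 6 = t_k.

s_k = k*(3*k**4 - 3*k**2 + 4*k + 2)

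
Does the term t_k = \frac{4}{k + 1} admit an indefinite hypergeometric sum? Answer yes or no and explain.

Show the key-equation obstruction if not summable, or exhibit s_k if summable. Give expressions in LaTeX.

t_(k+1)/t_k = (k + 1)/(k + 2).
Take A(k)=k + 1, B(k)=k + 2, C(k)=1.
Need (k + 1)·f(k+1) − (k + 1)·f(k) = 1.
From deg A=1, deg B=1, deg C=0: d=0.
f = c0 ⇒ A·f(k+1) − B(k−1)·f(k) − C = -1. The system {-1 = 0} is inconsistent; no antidifference.

No. Not Gosper-summable.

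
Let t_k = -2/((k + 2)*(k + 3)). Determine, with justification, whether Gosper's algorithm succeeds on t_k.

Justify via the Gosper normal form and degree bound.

Yes. s_k = -k/(k + 2).

The ratio is (k + 2)/(k + 4).
Factor: A=k + 2; B=k + 4; C=1.
Set up (k + 2)·f(k+1) − (k + 3)·f(k) − (1) = 0.
From deg A=1, deg B=1, deg C=0: d=1.
A polynomial solution: f(k) = k/2.
So s_k = (B(k−1)f/C)·t_k = (k*(k + 3)/2)·t_k = -k/(k + 2).
Δs = -2/(k**2 + 5*k + 6), as required.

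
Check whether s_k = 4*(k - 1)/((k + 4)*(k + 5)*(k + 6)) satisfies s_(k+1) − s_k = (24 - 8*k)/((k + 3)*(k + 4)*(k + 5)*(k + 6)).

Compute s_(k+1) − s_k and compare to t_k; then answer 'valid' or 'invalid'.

s_(k+1) = 4*k/((k + 5)*(k + 6)*(k + 7))
s_(k+1) − s_k = 4*(7 - 2*k)/(k**4 + 22*k**3 + 179*k**2 + 638*k + 840)
(s_(k+1) − s_k) − t_k = 12*(3*k - 7)/(k**5 + 25*k**4 + 245*k**3 + 1175*k**2 + 2754*k + 2520)

Invalid: residual 12*(3*k - 7)/(k**5 + 25*k**4 + 245*k**3 + 1175*k**2 + 2754*k + 2520) ≠ 0.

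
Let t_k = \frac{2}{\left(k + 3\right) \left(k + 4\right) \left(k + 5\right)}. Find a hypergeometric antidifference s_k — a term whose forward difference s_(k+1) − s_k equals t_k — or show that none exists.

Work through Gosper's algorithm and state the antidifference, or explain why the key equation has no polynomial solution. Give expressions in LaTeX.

t_(k+1)/t_k = (k + 3)/(k + 6).
So A=k + 3 and B=k + 6, with C=1.
Need (k + 3)·f(k+1) − (k + 5)·f(k) = 1.
Degrees (1,1,0) ⇒ d ≤ 2.
Coefficient equations give f(k) = k*(k + 7)/24.
Get s_k = R·t_k = k*(k + 7)/(12*(k + 3)*(k + 4)) with R(k) = B(k−1)f(k)/C(k) = k*(k + 5)*(k + 7)/24.
Verify: 2/(k**3 + 12*k**2 + 47*k + 60) matches t_k.

s_k = \frac{k \left(k + 7\right)}{12 \left(k + 3\right) \left(k + 4\right)}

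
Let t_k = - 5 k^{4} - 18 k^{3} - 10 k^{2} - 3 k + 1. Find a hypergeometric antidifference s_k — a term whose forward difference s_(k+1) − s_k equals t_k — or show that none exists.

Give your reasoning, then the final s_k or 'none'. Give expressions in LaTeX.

t_(k+1)/t_k = (5*k**4 + 38*k**3 + 94*k**2 + 97*k + 35)/(5*k**4 + 18*k**3 + 10*k**2 + 3*k - 1).
Gosper form: A/B · C(k+1)/C(k) with A=1, B=1, C=k**4 + 18*k**3/5 + 2*k**2 + 3*k/5 - 1/5.
Key eq: (1)·f(k+1) = (1)·f(k) + (k**4 + 18*k**3/5 + 2*k**2 + 3*k/5 - 1/5).
From deg A=0, deg B=0, deg C=4: d=5.
Coefficient equations give f(k) = k*(k**4 + 2*k**3 - 4*k**2 + k - 1)/5.
R(k) = B(k−1)·f(k)/C(k) = k*(k**4 + 2*k**3 - 4*k**2 + k - 1)/(5*k**4 + 18*k**3 + 10*k**2 + 3*k - 1); s_k = R·t_k = k*(-k**4 - 2*k**3 + 4*k**2 - k + 1).
Δs = -5*k**4 - 18*k**3 - 10*k**2 - 3*k + 1, as required.

s_k = k \left(- k^{4} - 2 k^{3} + 4 k^{2} - k + 1\right)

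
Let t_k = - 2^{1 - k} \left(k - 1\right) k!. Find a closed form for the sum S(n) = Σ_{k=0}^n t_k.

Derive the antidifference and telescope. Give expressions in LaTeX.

S(n) = 2^{1 - n} \left(2^{n + 1} - n n! - n!\right)

r(k) = k*(k + 1)/(2*(k - 1)) after simplifying.
Take A(k)=k/2 + 1/2, B(k)=1, C(k)=k - 1.
Solve (k/2 + 1/2)·f(k+1) − (1)·f(k) = k - 1.
From deg A=1, deg B=0, deg C=1: d=0.
Solve for f: f(k) = 2 (degree 0 ≤ 0).
Get s_k = R·t_k = -2**(2 - k)*factorial(k) with R(k) = B(k−1)f(k)/C(k) = 2/(k - 1).
Verify: -2**(1 - k)*(k - 1)*factorial(k) matches t_k.
Evaluate: s_(n+1) = -2**(1 - n)*factorial(n + 1); subtract s_(0) = -4 ⇒ S(n) = 2**(1 - n)*(2**(n + 1) - n*factorial(n) - factorial(n)).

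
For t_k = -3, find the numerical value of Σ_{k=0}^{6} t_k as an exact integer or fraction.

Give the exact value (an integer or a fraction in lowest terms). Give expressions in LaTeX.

r(k) = 1 after simplifying.
So A=1 and B=1, with C=1.
Set up (1)·f(k+1) − (1)·f(k) − (1) = 0.
Degrees (0,0,0) ⇒ d ≤ 1.
A polynomial solution: f(k) = k.
Certificate R = B(k−1)f/C = k gives s_k = -3*k.
Check: Δs_k = -3. ✓
Sum = s_(7) − s_(0); s_(7) = -21, s_(0) = 0 ⇒ -21.

Σ = -21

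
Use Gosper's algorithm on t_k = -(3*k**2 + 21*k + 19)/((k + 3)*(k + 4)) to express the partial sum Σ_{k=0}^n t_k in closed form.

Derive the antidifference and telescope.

S(n) = (-9*n**2 - 28*n - 19)/(3*(n + 4))

r(k) = (k + 3)*(21*k + 3*(k + 1)**2 + 40)/((k + 5)*(3*k**2 + 21*k + 19)) after simplifying.
Factor: A=k + 3; B=k + 5; C=k**2 + 7*k + 19/3.
Key eq: (k + 3)·f(k+1) = (k + 4)·f(k) + (k**2 + 7*k + 19/3).
Degrees (1,1,2) ⇒ d ≤ 2.
Coefficient equations give f(k) = k*(9*k + 10)/9.
So s_k = (B(k−1)f/C)·t_k = (k*(k + 4)*(9*k + 10)/(3*(3*k**2 + 21*k + 19)))·t_k = k*(-9*k - 10)/(3*(k + 3)).
s_(k+1) − s_k = (-3*k**2 - 21*k - 19)/(k**2 + 7*k + 12) = t_k.
s_(n+1) = (-9*n**2 - 28*n - 19)/(3*(n + 4)) and s_(0) = 0, so S(n) = (-9*n**2 - 28*n - 19)/(3*(n + 4)).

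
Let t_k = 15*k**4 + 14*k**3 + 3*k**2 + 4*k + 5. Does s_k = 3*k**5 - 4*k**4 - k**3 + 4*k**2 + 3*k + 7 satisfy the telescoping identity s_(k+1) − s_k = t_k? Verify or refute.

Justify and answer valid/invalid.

valid (s_(k+1) − s_k reduces to t_k)

s_(k+1) = 3*k**5 + 11*k**4 + 13*k**3 + 7*k**2 + 7*k + 12
s_(k+1) − s_k = 15*k**4 + 14*k**3 + 3*k**2 + 4*k + 5
(s_(k+1) − s_k) − t_k = 0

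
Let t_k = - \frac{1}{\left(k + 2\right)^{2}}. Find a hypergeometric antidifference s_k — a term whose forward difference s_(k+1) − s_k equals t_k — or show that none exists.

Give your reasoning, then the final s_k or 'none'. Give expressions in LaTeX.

Ratio r(k) = (k + 2)**2/(k + 3)**2.
Normal form (A,B,C) = (k**2 + 4*k + 4, k**2 + 6*k + 9, 1).
Solve (k**2 + 4*k + 4)·f(k+1) − (k**2 + 4*k + 4)·f(k) = 1.
From deg A=2, deg B=2, deg C=0: d=0.
Generic f = c0 gives residual -1; -1 = 0 cannot hold, so t_k is not Gosper-summable.

none (Gosper's algorithm certifies no s_k)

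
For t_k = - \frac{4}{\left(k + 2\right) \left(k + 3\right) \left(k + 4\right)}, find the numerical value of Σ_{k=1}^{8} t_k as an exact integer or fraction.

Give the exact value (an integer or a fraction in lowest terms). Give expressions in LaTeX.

Σ = -5/33

The ratio is (k + 2)/(k + 5).
A = k + 2, B = k + 5, C = 1.
f must satisfy (k + 2)·f(k+1) − (k + 4)·f(k) = 1.
From deg A=1, deg B=1, deg C=0: d=2.
A polynomial solution: f(k) = k*(k + 5)/12.
Get s_k = R·t_k = k*(-k - 5)/(3*(k + 2)*(k + 3)) with R(k) = B(k−1)f(k)/C(k) = k*(k + 4)*(k + 5)/12.
Δs = -4/(k**3 + 9*k**2 + 26*k + 24), as required.
Telescoping: Σ = s_(9) − s_(1) = -7/22 − (-1/6) = -5/33.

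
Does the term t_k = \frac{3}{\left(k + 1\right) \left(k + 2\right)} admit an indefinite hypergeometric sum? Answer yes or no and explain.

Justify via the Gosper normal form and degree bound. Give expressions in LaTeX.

Yes. s_k = \frac{3 k}{k + 1}.

Compute t_(k+1)/t_k: get (k + 1)/(k + 3).
Factor: A=k + 1; B=k + 3; C=1.
Key eq: (k + 1)·f(k+1) = (k + 2)·f(k) + (1).
From deg A=1, deg B=1, deg C=0: d=1.
Coefficient equations give f(k) = k.
R(k) = B(k−1)·f(k)/C(k) = k*(k + 2); s_k = R·t_k = 3*k/(k + 1).
Δs = 3/(k**2 + 3*k + 2), as required.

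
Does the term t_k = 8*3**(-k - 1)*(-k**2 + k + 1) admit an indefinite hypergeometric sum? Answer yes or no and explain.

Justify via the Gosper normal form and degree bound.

Yes. s_k = 2*(2*k**2 - 1)/3**k.

Ratio r(k) = (k**2 + k - 1)/(3*(k**2 - k - 1)).
Take A(k)=1/3, B(k)=1, C(k)=k**2 - k - 1.
Key eq: (1/3)·f(k+1) = (1)·f(k) + (k**2 - k - 1).
From deg A=0, deg B=0, deg C=2: d=2.
Solve for f: f(k) = -3*(2*k**2 - 1)/4 (degree 2 ≤ 2).
Certificate R = B(k−1)f/C = -3*(2*k**2 - 1)/(4*(k**2 - k - 1)) gives s_k = 2*(2*k**2 - 1)/3**k.
s_(k+1) − s_k = 8*3**(-k - 1)*(-k**2 + k + 1) = t_k.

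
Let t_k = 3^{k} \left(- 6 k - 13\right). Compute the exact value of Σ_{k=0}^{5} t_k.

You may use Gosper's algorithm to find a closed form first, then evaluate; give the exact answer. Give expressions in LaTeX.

Σ = -14578

Ratio r(k) = 3*(6*k + 19)/(6*k + 13).
Factor: A=3; B=1; C=k + 13/6.
Need (3)·f(k+1) − (1)·f(k) = k + 13/6.
deg f ≤ 1 (via 0,0,1).
A polynomial solution: f(k) = (3*k + 2)/6.
Then R = B(k−1)f/C = (3*k + 2)/(6*k + 13), so s_k = R(k)·t_k = 3**k*(-3*k - 2).
Verify: 3**k*(-6*k - 13) matches t_k.
Σ_(k=0)^(5) t_k = s_(6) − s_(0) = -14580 − (-2) = -14578.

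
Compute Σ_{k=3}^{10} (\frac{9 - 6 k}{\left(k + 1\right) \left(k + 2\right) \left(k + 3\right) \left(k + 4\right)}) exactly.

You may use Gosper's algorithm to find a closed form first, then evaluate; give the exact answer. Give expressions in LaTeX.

The ratio is (k + 1)*(2*k - 1)/((k + 5)*(2*k - 3)).
Factor: A=k + 1; B=k + 5; C=k - 3/2.
Set up (k + 1)·f(k+1) − (k + 4)·f(k) − (k - 3/2) = 0.
From deg A=1, deg B=1, deg C=1: d=3.
A polynomial solution: f(k) = -k*(k**2 + 6*k + 20)/18.
Get s_k = R·t_k = k*(k**2 + 6*k + 20)/(3*(k + 1)*(k + 2)*(k + 3)) with R(k) = B(k−1)f(k)/C(k) = -k*(k + 4)*(k**2 + 6*k + 20)/(9*(2*k - 3)).
Δs = 3*(3 - 2*k)/(k**4 + 10*k**3 + 35*k**2 + 50*k + 24), as required.
Evaluate s at k=11 and k=3: 253/728 and 47/120; difference -241/5460.

Σ = -241/5460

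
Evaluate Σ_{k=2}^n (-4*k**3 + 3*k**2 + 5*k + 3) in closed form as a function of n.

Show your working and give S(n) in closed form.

S(n) = -n**4 - n**3 + 3*n**2 + 6*n - 7

The ratio is (4*k**3 + 9*k**2 + k - 7)/(4*k**3 - 3*k**2 - 5*k - 3).
Gosper form: A/B · C(k+1)/C(k) with A=1, B=1, C=k**3 - 3*k**2/4 - 5*k/4 - 3/4.
Key eq: (1)·f(k+1) = (1)·f(k) + (k**3 - 3*k**2/4 - 5*k/4 - 3/4).
deg f ≤ 4 (via 0,0,3).
Solve for f: f(k) = k*(k**3 - 3*k**2 - 1)/4 (degree 4 ≤ 4).
Certificate R = B(k−1)f/C = k*(k**3 - 3*k**2 - 1)/(4*k**3 - 3*k**2 - 5*k - 3) gives s_k = -k**4 + 3*k**3 + k.
s_(k+1) − s_k = -4*k**3 + 3*k**2 + 5*k + 3 = t_k.
s_(n+1) = -n**4 - n**3 + 3*n**2 + 6*n + 3 and s_(2) = 10, so S(n) = -n**4 - n**3 + 3*n**2 + 6*n - 7.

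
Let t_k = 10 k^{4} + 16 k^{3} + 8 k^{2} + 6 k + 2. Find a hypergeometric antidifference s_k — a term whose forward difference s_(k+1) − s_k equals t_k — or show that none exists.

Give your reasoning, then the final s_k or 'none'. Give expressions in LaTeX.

Step 1: r(k) = (5*k**4 + 28*k**3 + 58*k**2 + 55*k + 21)/(5*k**4 + 8*k**3 + 4*k**2 + 3*k + 1).
Normal form (A,B,C) = (1, 1, k**4 + 8*k**3/5 + 4*k**2/5 + 3*k/5 + 1/5).
Solve (1)·f(k+1) − (1)·f(k) = k**4 + 8*k**3/5 + 4*k**2/5 + 3*k/5 + 1/5.
Bound: deg f ≤ 5.
Coefficient equations give f(k) = k**2*(2*k**3 - k**2 - 2*k + 3)/10.
So s_k = (B(k−1)f/C)·t_k = (k**2*(2*k**3 - k**2 - 2*k + 3)/(2*(5*k**4 + 8*k**3 + 4*k**2 + 3*k + 1)))·t_k = k**2*(2*k**3 - k**2 - 2*k + 3).
s_(k+1) − s_k = 10*k**4 + 16*k**3 + 8*k**2 + 6*k + 2 = t_k.

s_k = k^{2} \left(2 k^{3} - k^{2} - 2 k + 3\right)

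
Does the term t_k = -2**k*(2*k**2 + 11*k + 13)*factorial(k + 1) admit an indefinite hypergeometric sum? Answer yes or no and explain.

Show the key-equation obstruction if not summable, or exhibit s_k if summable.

Ratio r(k) = 2*(2*k**3 + 19*k**2 + 56*k + 52)/(2*k**2 + 11*k + 13).
Take A(k)=2*k + 4, B(k)=1, C(k)=k**2 + 11*k/2 + 13/2.
Solve (2*k + 4)·f(k+1) − (1)·f(k) = k**2 + 11*k/2 + 13/2.
Bound: deg f ≤ 1.
A polynomial solution: f(k) = (k + 3)/2.
So s_k = (B(k−1)f/C)·t_k = ((k + 3)/(2*k**2 + 11*k + 13))·t_k = -2**k*(k + 3)*factorial(k + 1).
Verify: -2**k*(2*k**2 + 11*k + 13)*factorial(k + 1) matches t_k.

Yes. s_k = -2**k*(k + 3)*factorial(k + 1).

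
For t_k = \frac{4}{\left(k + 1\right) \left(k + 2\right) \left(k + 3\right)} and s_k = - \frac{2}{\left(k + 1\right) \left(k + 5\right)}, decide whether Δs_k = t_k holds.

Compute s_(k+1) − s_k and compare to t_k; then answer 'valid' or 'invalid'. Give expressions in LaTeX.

Invalid: residual \frac{6 \left(- 3 k - 13\right)}{k^{5} + 17 k^{4} + 107 k^{3} + 307 k^{2} + 396 k + 180} ≠ 0.

s_(k+1) = -2/((k + 2)*(k + 6))
s_(k+1) − s_k = 2*(2*k + 7)/(k**4 + 14*k**3 + 65*k**2 + 112*k + 60)
(s_(k+1) − s_k) − t_k = 6*(-3*k - 13)/(k**5 + 17*k**4 + 107*k**3 + 307*k**2 + 396*k + 180)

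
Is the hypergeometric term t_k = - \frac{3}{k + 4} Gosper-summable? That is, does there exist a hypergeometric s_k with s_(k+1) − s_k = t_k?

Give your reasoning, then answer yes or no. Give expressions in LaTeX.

No — key equation has no polynomial f.

Step 1: r(k) = (k + 4)/(k + 5).
Take A(k)=k + 4, B(k)=k + 5, C(k)=1.
Solve (k + 4)·f(k+1) − (k + 4)·f(k) = 1.
deg f ≤ 0 (via 1,1,0).
Put f(k) = c0: A·f(k+1) − B(k−1)·f(k) − C = -1; need -1 = 0 — inconsistent ⇒ no f, not summable.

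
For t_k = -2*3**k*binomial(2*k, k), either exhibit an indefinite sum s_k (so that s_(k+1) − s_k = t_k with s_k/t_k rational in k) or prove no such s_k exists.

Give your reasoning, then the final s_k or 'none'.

Compute t_(k+1)/t_k: get 6*(2*k + 1)/(k + 1).
So A=12*k + 6 and B=k + 1, with C=1.
Key eq: (12*k + 6)·f(k+1) = (k)·f(k) + (1).
deg f ≤ -1 (via 1,1,0).
d = -1 < 0 ⇒ no nonzero polynomial f; not summable.

no hypergeometric antidifference exists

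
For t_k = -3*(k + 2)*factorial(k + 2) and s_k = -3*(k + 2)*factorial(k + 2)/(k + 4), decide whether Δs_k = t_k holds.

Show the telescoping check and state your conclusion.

Invalid: residual 6*(k**2 + 6*k + 7)*factorial(k + 2)/((k + 4)*(k + 5)) ≠ 0.

s_(k+1) = -3*(k + 3)*factorial(k + 3)/(k + 5)
s_(k+1) − s_k = -3*(k**3 + 9*k**2 + 26*k + 26)*factorial(k + 2)/((k + 4)*(k + 5))
(s_(k+1) − s_k) − t_k = 6*(k**2 + 6*k + 7)*factorial(k + 2)/((k + 4)*(k + 5))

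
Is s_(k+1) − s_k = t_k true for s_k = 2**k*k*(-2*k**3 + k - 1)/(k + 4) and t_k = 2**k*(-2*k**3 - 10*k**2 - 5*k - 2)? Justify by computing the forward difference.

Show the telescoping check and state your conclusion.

s_(k+1) = 2**(k + 1)*(k + 1)*(k - 2*(k + 1)**3)/(k + 5)
s_(k+1) − s_k = 2**k*(-2*k**5 - 22*k**4 - 87*k**3 - 106*k**2 - 55*k - 16)/(k**2 + 9*k + 20)
(s_(k+1) − s_k) − t_k = 2**k*(6*k**4 + 48*k**3 + 141*k**2 + 63*k + 24)/(k**2 + 9*k + 20)

Invalid: residual 2**k*(6*k**4 + 48*k**3 + 141*k**2 + 63*k + 24)/(k**2 + 9*k + 20) ≠ 0.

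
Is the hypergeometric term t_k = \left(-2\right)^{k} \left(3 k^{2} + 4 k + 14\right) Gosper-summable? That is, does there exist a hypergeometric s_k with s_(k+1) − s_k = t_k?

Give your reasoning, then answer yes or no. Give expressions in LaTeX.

Yes. s_k = \left(-2\right)^{k} \left(- k^{2} - 4\right).

Step 1: r(k) = 2*(-3*k**2 - 10*k - 21)/(3*k**2 + 4*k + 14).
Take A(k)=-2, B(k)=1, C(k)=k**2 + 4*k/3 + 14/3.
Need (-2)·f(k+1) − (1)·f(k) = k**2 + 4*k/3 + 14/3.
d = 2 from the (0,0,2) case.
Solve for f: f(k) = -(k**2 + 4)/3 (degree 2 ≤ 2).
Certificate R = B(k−1)f/C = -(k**2 + 4)/(3*k**2 + 4*k + 14) gives s_k = (-2)**k*(-k**2 - 4).
Check: Δs_k = (-2)**k*(3*k**2 + 4*k + 14). ✓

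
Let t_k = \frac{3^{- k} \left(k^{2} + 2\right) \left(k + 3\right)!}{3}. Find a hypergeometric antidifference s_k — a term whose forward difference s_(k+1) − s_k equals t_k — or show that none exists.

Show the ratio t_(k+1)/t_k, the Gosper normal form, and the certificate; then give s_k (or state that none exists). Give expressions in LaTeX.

The ratio is (k + 4)*((k + 1)**2 + 2)/(3*(k**2 + 2)).
Factor: A=k/3 + 4/3; B=1; C=k**2 + 2.
Solve (k/3 + 4/3)·f(k+1) − (1)·f(k) = k**2 + 2.
deg f ≤ 1 (via 1,0,2).
Solve for f: f(k) = 3*(k - 2) (degree 1 ≤ 1).
Certificate R = B(k−1)f/C = 3*(k - 2)/(k**2 + 2) gives s_k = (k - 2)*factorial(k + 3)/3**k.
Check: Δs_k = (k**2 + 2)*factorial(k + 3)/(3*3**k). ✓

s_k = 3^{- k} \left(k - 2\right) \left(k + 3\right)!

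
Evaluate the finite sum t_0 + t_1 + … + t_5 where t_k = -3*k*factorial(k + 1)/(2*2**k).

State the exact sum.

Σ = -933/4

Step 1: r(k) = (k + 1)*(k + 2)/(2*k).
Factor: A=k/2 + 1; B=1; C=k.
f must satisfy (k/2 + 1)·f(k+1) − (1)·f(k) = k.
Degrees (1,0,1) ⇒ d ≤ 0.
Solving with deg f ≤ 0: f(k) = 2.
Certificate R = B(k−1)f/C = 2/k gives s_k = -3*factorial(k + 1)/2**k.
Verify: -3*k*factorial(k + 1)/(2*2**k) matches t_k.
Evaluate s at k=6 and k=0: -945/4 and -3; difference -933/4.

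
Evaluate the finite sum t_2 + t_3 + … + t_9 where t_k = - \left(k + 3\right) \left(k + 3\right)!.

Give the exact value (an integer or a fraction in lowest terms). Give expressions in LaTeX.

Step 1: r(k) = (k + 4)**2/(k + 3).
Normal form (A,B,C) = (k + 4, 1, k + 3).
Solve (k + 4)·f(k+1) − (1)·f(k) = k + 3.
From deg A=1, deg B=0, deg C=1: d=0.
Solving with deg f ≤ 0: f(k) = 1.
Get s_k = R·t_k = -factorial(k + 3) with R(k) = B(k−1)f(k)/C(k) = 1/(k + 3).
Δs = -(k + 3)*factorial(k + 3), as required.
Sum = s_(10) − s_(2); s_(10) = -6227020800, s_(2) = -120 ⇒ -6227020680.

Σ = -6227020680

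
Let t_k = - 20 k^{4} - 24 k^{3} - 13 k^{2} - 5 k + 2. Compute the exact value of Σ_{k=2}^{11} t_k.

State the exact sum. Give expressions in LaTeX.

Σ = -910850

Ratio r(k) = (20*k**4 + 104*k**3 + 205*k**2 + 183*k + 60)/(20*k**4 + 24*k**3 + 13*k**2 + 5*k - 2).
Factor: A=1; B=1; C=k**4 + 6*k**3/5 + 13*k**2/20 + k/4 - 1/10.
Need (1)·f(k+1) − (1)·f(k) = k**4 + 6*k**3/5 + 13*k**2/20 + k/4 - 1/10.
Degrees (0,0,4) ⇒ d ≤ 5.
Solve for f: f(k) = k*(4*k**4 - 4*k**3 - k**2 + 2*k - 3)/20 (degree 5 ≤ 5).
Get s_k = R·t_k = k*(-4*k**4 + 4*k**3 + k**2 - 2*k + 3) with R(k) = B(k−1)f(k)/C(k) = k*(4*k**4 - 4*k**3 - k**2 + 2*k - 3)/((2*k**2 + k + 1)*(10*k**2 + 7*k - 2)).
Δs = -20*k**4 - 24*k**3 - 13*k**2 - 5*k + 2, as required.
Evaluate s at k=12 and k=2: -910908 and -58; difference -910850.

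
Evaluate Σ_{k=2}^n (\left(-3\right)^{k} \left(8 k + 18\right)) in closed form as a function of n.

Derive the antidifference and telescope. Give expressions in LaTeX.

S(n) = 6 \left(-3\right)^{n} n + 15 \left(-3\right)^{n} + 63

Compute t_(k+1)/t_k: get 3*(-4*k - 13)/(4*k + 9).
Take A(k)=-3, B(k)=1, C(k)=k + 9/4.
Solve (-3)·f(k+1) − (1)·f(k) = k + 9/4.
deg f ≤ 1 (via 0,0,1).
Coefficient equations give f(k) = -(2*k + 3)/8.
Then R = B(k−1)f/C = -(2*k + 3)/(2*(4*k + 9)), so s_k = R(k)·t_k = (-3)**k*(-2*k - 3).
Verify: (-3)**k*(8*k + 18) matches t_k.
Σ_(k=2)^n t_k = s_(n+1) − s_(2) = (3*(-3)**n*(2*n + 5)) − (-63), i.e. 6*(-3)**n*n + 15*(-3)**n + 63.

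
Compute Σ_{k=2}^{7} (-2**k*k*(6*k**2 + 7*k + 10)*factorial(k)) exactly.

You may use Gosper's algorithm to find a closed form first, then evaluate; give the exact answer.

Σ = -1672150992

The ratio is (k + 1)**2*(14*k + 12*(k + 1)**2 + 34)/(k*(6*k**2 + 7*k + 10)).
Take A(k)=2*k + 2, B(k)=1, C(k)=k**3 + 7*k**2/6 + 5*k/3.
Key eq: (2*k + 2)·f(k+1) = (1)·f(k) + (k**3 + 7*k**2/6 + 5*k/3).
d = 2 from the (1,0,3) case.
A polynomial solution: f(k) = (3*k**2 - 4*k + 2)/6.
Then R = B(k−1)f/C = (3*k**2 - 4*k + 2)/(k*(6*k**2 + 7*k + 10)), so s_k = R(k)·t_k = -2**k*(3*k**2 - 4*k + 2)*factorial(k).
Verify: -2**k*k*(6*k**2 + 7*k + 10)*factorial(k) matches t_k.
Sum = s_(8) − s_(2); s_(8) = -1672151040, s_(2) = -48 ⇒ -1672150992.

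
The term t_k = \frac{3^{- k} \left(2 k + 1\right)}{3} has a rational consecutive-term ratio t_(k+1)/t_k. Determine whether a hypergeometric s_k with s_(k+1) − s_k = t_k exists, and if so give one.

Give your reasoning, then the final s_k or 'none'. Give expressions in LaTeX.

s_k = 3^{- k} \left(- k - 1\right)

The ratio is (2*k + 3)/(3*(2*k + 1)).
A = 1/3, B = 1, C = k + 1/2.
f must satisfy (1/3)·f(k+1) − (1)·f(k) = k + 1/2.
d = 1 from the (0,0,1) case.
Coefficient equations give f(k) = -3*(k + 1)/2.
So s_k = (B(k−1)f/C)·t_k = (-3*(k + 1)/(2*k + 1))·t_k = (-k - 1)/3**k.
s_(k+1) − s_k = (2*k + 1)/(3*3**k) = t_k.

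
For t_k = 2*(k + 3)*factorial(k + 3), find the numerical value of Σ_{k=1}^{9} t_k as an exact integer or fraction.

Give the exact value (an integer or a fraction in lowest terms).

Σ = 12454041552

r(k) = (k + 4)**2/(k + 3) after simplifying.
Normal form (A,B,C) = (k + 4, 1, k + 3).
Set up (k + 4)·f(k+1) − (1)·f(k) − (k + 3) = 0.
deg f ≤ 0 (via 1,0,1).
A polynomial solution: f(k) = 1.
Certificate R = B(k−1)f/C = 1/(k + 3) gives s_k = 2*factorial(k + 3).
s_(k+1) − s_k = 2*(k + 3)*factorial(k + 3) = t_k.
Σ_(k=1)^(9) t_k = s_(10) − s_(1) = 12454041600 − (48) = 12454041552.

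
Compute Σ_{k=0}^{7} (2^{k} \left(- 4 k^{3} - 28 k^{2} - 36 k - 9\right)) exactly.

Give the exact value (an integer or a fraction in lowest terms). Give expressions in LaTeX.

The ratio is 2*(4*k**3 + 40*k**2 + 104*k + 77)/(4*k**3 + 28*k**2 + 36*k + 9).
Take A(k)=2, B(k)=1, C(k)=k**3 + 7*k**2 + 9*k + 9/4.
Set up (2)·f(k+1) − (1)·f(k) − (k**3 + 7*k**2 + 9*k + 9/4) = 0.
Bound: deg f ≤ 3.
Match coefficients ⇒ f(k) = (4*k**3 + 4*k**2 - 4*k + 1)/4.
R(k) = B(k−1)·f(k)/C(k) = (4*k**3 + 4*k**2 - 4*k + 1)/(4*k**3 + 28*k**2 + 36*k + 9); s_k = R·t_k = 2**k*(-4*k**3 - 4*k**2 + 4*k - 1).
s_(k+1) − s_k = 2**k*(-4*k**3 - 28*k**2 - 36*k - 9) = t_k.
Sum = s_(8) − s_(0); s_(8) = -581888, s_(0) = -1 ⇒ -581887.

Σ = -581887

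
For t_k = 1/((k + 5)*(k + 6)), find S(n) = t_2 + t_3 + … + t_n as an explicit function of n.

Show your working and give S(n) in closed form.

S(n) = (n - 1)/(7*(n + 6))

Compute t_(k+1)/t_k: get (k + 5)/(k + 7).
Gosper form: A/B · C(k+1)/C(k) with A=k + 5, B=k + 7, C=1.
Solve (k + 5)·f(k+1) − (k + 6)·f(k) = 1.
deg f ≤ 1 (via 1,1,0).
A polynomial solution: f(k) = k/5.
R(k) = B(k−1)·f(k)/C(k) = k*(k + 6)/5; s_k = R·t_k = k/(5*(k + 5)).
Check: Δs_k = 1/(k**2 + 11*k + 30). ✓
Evaluate: s_(n+1) = (n + 1)/(5*(n + 6)); subtract s_(2) = 2/35 ⇒ S(n) = (n - 1)/(7*(n + 6)).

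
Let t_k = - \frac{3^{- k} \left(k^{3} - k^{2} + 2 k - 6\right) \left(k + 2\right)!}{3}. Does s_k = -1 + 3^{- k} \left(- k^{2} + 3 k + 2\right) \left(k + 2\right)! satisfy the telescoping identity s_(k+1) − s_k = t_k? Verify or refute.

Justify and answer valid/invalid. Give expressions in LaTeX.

Valid — Δs_k = t_k.

s_(k+1) = 3**(-k - 1)*(3*k - (k + 1)**2 + 5)*factorial(k + 3) - 1
s_(k+1) − s_k = -(k**3 - k**2 + 2*k - 6)*factorial(k + 2)/(3*3**k)
(s_(k+1) − s_k) − t_k = 0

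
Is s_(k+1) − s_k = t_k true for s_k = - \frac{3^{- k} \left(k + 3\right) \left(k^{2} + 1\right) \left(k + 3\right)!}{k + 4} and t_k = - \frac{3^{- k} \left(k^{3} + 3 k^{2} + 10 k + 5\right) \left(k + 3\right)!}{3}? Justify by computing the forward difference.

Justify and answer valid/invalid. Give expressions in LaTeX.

s_(k+1) = -(k + 4)*(k**2 + 2*k + 2)*factorial(k + 4)/(3*3**k*(k + 5))
s_(k+1) − s_k = -(k**5 + 11*k**4 + 50*k**3 + 136*k**2 + 200*k + 83)*factorial(k + 3)/(3*3**k*(k + 4)*(k + 5))
(s_(k+1) − s_k) − t_k = (k**4 + 7*k**3 + 19*k**2 + 45*k + 17)*factorial(k + 3)/(3*3**k*(k + 4)*(k + 5))

Invalid: residual \frac{3^{- k} \left(k^{4} + 7 k^{3} + 19 k^{2} + 45 k + 17\right) \left(k + 3\right)!}{3 \left(k + 4\right) \left(k + 5\right)} ≠ 0.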